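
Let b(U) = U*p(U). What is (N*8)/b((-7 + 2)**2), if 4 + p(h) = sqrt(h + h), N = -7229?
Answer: -115664/425 - 28916*sqrt(2)/85 ≈ -753.25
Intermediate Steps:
p(h) = -4 + sqrt(2)*sqrt(h) (p(h) = -4 + sqrt(h + h) = -4 + sqrt(2*h) = -4 + sqrt(2)*sqrt(h))
b(U) = U*(-4 + sqrt(2)*sqrt(U))
(N*8)/b((-7 + 2)**2) = (-7229*8)/(((-7 + 2)**2*(-4 + sqrt(2)*sqrt((-7 + 2)**2)))) = -57832*1/(25*(-4 + sqrt(2)*sqrt((-5)**2))) = -57832*1/(25*(-4 + sqrt(2)*sqrt(25))) = -57832*1/(25*(-4 + sqrt(2)*5)) = -57832*1/(25*(-4 + 5*sqrt(2))) = -57832/(-100 + 125*sqrt(2))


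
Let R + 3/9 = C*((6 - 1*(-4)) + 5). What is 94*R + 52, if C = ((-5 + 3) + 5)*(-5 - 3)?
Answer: -101458/3 ≈ -33819.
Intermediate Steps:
C = -24 (C = (-2 + 5)*(-8) = 3*(-8) = -24)
R = -1081/3 (R = -⅓ - 24*((6 - 1*(-4)) + 5) = -⅓ - 24*((6 + 4) + 5) = -⅓ - 24*(10 + 5) = -⅓ - 24*15 = -⅓ - 360 = -1081/3 ≈ -360.33)
94*R + 52 = 94*(-1081/3) + 52 = -101614/3 + 52 = -101458/3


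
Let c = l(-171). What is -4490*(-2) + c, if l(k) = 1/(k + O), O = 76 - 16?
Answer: 996779/111 ≈ 8980.0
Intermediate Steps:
O = 60
l(k) = 1/(60 + k) (l(k) = 1/(k + 60) = 1/(60 + k))
c = -1/111 (c = 1/(60 - 171) = 1/(-111) = -1/111 ≈ -0.0090090)
-4490*(-2) + c = -4490*(-2) - 1/111 = 8980 - 1/111 = 996779/111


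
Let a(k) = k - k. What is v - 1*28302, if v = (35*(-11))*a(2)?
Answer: -28302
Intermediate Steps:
a(k) = 0
v = 0 (v = (35*(-11))*0 = -385*0 = 0)
v - 1*28302 = 0 - 1*28302 = 0 - 28302 = -28302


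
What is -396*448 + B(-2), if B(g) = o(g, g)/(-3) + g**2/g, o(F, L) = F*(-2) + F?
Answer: -532232/3 ≈ -1.7741e+5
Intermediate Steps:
o(F, L) = -F (o(F, L) = -2*F + F = -F)
B(g) = 4*g/3 (B(g) = -g/(-3) + g**2/g = -g*(-1/3) + g = g/3 + g = 4*g/3)
-396*448 + B(-2) = -396*448 + (4/3)*(-2) = -177408 - 8/3 = -532232/3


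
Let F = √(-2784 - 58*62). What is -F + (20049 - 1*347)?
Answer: 19702 - 2*I*√1595 ≈ 19702.0 - 79.875*I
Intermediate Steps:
F = 2*I*√1595 (F = √(-2784 - 3596) = √(-6380) = 2*I*√1595 ≈ 79.875*I)
-F + (20049 - 1*347) = -2*I*√1595 + (20049 - 1*347) = -2*I*√1595 + (20049 - 347) = -2*I*√1595 + 19702 = 19702 - 2*I*√1595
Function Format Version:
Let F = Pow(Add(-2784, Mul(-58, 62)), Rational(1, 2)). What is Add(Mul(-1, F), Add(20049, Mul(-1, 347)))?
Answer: Add(19702, Mul(-2, I, Pow(1595, Rational(1, 2)))) ≈ Add(19702., Mul(-79.875, I))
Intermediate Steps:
F = Mul(2, I, Pow(1595, Rational(1, 2))) (F = Pow(Add(-2784, -3596), Rational(1, 2)) = Pow(-6380, Rational(1, 2)) = Mul(2, I, Pow(1595, Rational(1, 2))) ≈ Mul(79.875, I))
Add(Mul(-1, F), Add(20049, Mul(-1, 347))) = Add(Mul(-1, Mul(2, I, Pow(1595, Rational(1, 2)))), Add(20049, Mul(-1, 347))) = Add(Mul(-2, I, Pow(1595, Rational(1, 2))), Add(20049, -347)) = Add(Mul(-2, I, Pow(1595, Rational(1, 2))), 19702) = Add(19702, Mul(-2, I, Pow(1595, Rational(1, 2))))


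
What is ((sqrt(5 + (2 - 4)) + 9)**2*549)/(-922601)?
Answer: -46116/922601 - 9882*sqrt(3)/922601 ≈ -0.068537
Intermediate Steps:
((sqrt(5 + (2 - 4)) + 9)**2*549)/(-922601) = ((sqrt(5 - 2) + 9)**2*549)*(-1/922601) = ((sqrt(3) + 9)**2*549)*(-1/922601) = ((9 + sqrt(3))**2*549)*(-1/922601) = (549*(9 + sqrt(3))**2)*(-1/922601) = -549*(9 + sqrt(3))**2/922601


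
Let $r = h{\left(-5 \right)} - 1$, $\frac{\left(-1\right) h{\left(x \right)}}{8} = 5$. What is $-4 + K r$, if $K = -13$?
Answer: $529$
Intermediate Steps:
$h{\left(x \right)} = -40$ ($h{\left(x \right)} = \left(-8\right) 5 = -40$)
$r = -41$ ($r = -40 - 1 = -41$)
$-4 + K r = -4 - -533 = -4 + 533 = 529$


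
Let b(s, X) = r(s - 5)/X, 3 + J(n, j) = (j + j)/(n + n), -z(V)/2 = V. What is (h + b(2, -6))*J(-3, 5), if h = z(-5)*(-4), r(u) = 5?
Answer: 1715/9 ≈ 190.56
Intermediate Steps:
z(V) = -2*V
J(n, j) = -3 + j/n (J(n, j) = -3 + (j + j)/(n + n) = -3 + (2*j)/((2*n)) = -3 + (2*j)*(1/(2*n)) = -3 + j/n)
b(s, X) = 5/X
h = -40 (h = -2*(-5)*(-4) = 10*(-4) = -40)
(h + b(2, -6))*J(-3, 5) = (-40 + 5/(-6))*(-3 + 5/(-3)) = (-40 + 5*(-1/6))*(-3 + 5*(-1/3)) = (-40 - 5/6)*(-3 - 5/3) = -245/6*(-14/3) = 1715/9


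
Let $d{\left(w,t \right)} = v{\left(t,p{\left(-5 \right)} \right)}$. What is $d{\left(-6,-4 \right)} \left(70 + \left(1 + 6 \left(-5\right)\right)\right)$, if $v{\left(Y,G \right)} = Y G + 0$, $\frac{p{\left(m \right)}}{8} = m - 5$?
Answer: $13120$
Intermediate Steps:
$p{\left(m \right)} = -40 + 8 m$ ($p{\left(m \right)} = 8 \left(m - 5\right) = 8 \left(-5 + m\right) = -40 + 8 m$)
$v{\left(Y,G \right)} = G Y$ ($v{\left(Y,G \right)} = G Y + 0 = G Y$)
$d{\left(w,t \right)} = - 80 t$ ($d{\left(w,t \right)} = \left(-40 + 8 \left(-5\right)\right) t = \left(-40 - 40\right) t = - 80 t$)
$d{\left(-6,-4 \right)} \left(70 + \left(1 + 6 \left(-5\right)\right)\right) = \left(-80\right) \left(-4\right) \left(70 + \left(1 + 6 \left(-5\right)\right)\right) = 320 \left(70 + \left(1 - 30\right)\right) = 320 \left(70 - 29\right) = 320 \cdot 41 = 13120$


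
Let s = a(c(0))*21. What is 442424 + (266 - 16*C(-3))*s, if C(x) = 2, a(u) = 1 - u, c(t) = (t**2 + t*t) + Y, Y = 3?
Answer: 432596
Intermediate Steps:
c(t) = 3 + 2*t**2 (c(t) = (t**2 + t*t) + 3 = (t**2 + t**2) + 3 = 2*t**2 + 3 = 3 + 2*t**2)
s = -42 (s = (1 - (3 + 2*0**2))*21 = (1 - (3 + 2*0))*21 = (1 - (3 + 0))*21 = (1 - 1*3)*21 = (1 - 3)*21 = -2*21 = -42)
442424 + (266 - 16*C(-3))*s = 442424 + (266 - 16*2)*(-42) = 442424 + (266 - 32)*(-42) = 442424 + 234*(-42) = 442424 - 9828 = 432596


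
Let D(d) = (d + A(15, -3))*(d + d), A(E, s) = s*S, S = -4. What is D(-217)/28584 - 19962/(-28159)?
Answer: 1537950019/402448428 ≈ 3.8215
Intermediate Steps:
A(E, s) = -4*s (A(E, s) = s*(-4) = -4*s)
D(d) = 2*d*(12 + d) (D(d) = (d - 4*(-3))*(d + d) = (d + 12)*(2*d) = (12 + d)*(2*d) = 2*d*(12 + d))
D(-217)/28584 - 19962/(-28159) = (2*(-217)*(12 - 217))/28584 - 19962/(-28159) = (2*(-217)*(-205))*(1/28584) - 19962*(-1/28159) = 88970*(1/28584) + 19962/28159 = 44485/14292 + 19962/28159 = 1537950019/402448428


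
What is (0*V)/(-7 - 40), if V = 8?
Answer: 0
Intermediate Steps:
(0*V)/(-7 - 40) = (0*8)/(-7 - 40) = 0/(-47) = 0*(-1/47) = 0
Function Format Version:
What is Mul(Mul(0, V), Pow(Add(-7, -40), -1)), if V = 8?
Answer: 0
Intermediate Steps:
Mul(Mul(0, V), Pow(Add(-7, -40), -1)) = Mul(Mul(0, 8), Pow(Add(-7, -40), -1)) = Mul(0, Pow(-47, -1)) = Mul(0, Rational(-1, 47)) = 0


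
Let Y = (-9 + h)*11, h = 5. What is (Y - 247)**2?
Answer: 84681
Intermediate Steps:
Y = -44 (Y = (-9 + 5)*11 = -4*11 = -44)
(Y - 247)**2 = (-44 - 247)**2 = (-291)**2 = 84681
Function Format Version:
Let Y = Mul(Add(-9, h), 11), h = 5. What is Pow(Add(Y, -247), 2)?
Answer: 84681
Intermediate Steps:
Y = -44 (Y = Mul(Add(-9, 5), 11) = Mul(-4, 11) = -44)
Pow(Add(Y, -247), 2) = Pow(Add(-44, -247), 2) = Pow(-291, 2) = 84681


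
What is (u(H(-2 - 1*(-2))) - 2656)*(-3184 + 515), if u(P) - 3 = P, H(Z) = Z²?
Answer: 7080857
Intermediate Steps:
u(P) = 3 + P
(u(H(-2 - 1*(-2))) - 2656)*(-3184 + 515) = ((3 + (-2 - 1*(-2))²) - 2656)*(-3184 + 515) = ((3 + (-2 + 2)²) - 2656)*(-2669) = ((3 + 0²) - 2656)*(-2669) = ((3 + 0) - 2656)*(-2669) = (3 - 2656)*(-2669) = -2653*(-2669) = 7080857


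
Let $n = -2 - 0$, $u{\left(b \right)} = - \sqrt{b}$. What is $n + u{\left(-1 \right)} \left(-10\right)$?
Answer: $-2 + 10 i \approx -2.0 + 10.0 i$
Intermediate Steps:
$n = -2$ ($n = -2 + 0 = -2$)
$n + u{\left(-1 \right)} \left(-10\right) = -2 + - \sqrt{-1} \left(-10\right) = -2 + - i \left(-10\right) = -2 + 10 i$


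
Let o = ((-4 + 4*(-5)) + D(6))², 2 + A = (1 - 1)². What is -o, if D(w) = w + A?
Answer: -400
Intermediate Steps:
A = -2 (A = -2 + (1 - 1)² = -2 + 0² = -2 + 0 = -2)
D(w) = -2 + w (D(w) = w - 2 = -2 + w)
o = 400 (o = ((-4 + 4*(-5)) + (-2 + 6))² = ((-4 - 20) + 4)² = (-24 + 4)² = (-20)² = 400)
-o = -1*400 = -400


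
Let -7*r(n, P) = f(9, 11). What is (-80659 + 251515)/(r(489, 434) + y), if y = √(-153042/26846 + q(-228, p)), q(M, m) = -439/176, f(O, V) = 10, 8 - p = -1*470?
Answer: -9418229694720/394968019 - 11162592*I*√2858620107629/394968019 ≈ -23846.0 - 47784.0*I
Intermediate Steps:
p = 478 (p = 8 - (-1)*470 = 8 - 1*(-470) = 8 + 470 = 478)
r(n, P) = -10/7 (r(n, P) = -⅐*10 = -10/7)
q(M, m) = -439/176 (q(M, m) = -439*1/176 = -439/176)
y = I*√2858620107629/590612 (y = √(-153042/26846 - 439/176) = √(-153042*1/26846 - 439/176) = √(-76521/13423 - 439/176) = √(-19360393/2362448) = I*√2858620107629/590612 ≈ 2.8627*I)
(-80659 + 251515)/(r(489, 434) + y) = (-80659 + 251515)/(-10/7 + I*√2858620107629/590612) = 170856/(-10/7 + I*√2858620107629/590612)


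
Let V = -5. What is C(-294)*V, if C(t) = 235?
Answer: -1175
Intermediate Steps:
C(-294)*V = 235*(-5) = -1175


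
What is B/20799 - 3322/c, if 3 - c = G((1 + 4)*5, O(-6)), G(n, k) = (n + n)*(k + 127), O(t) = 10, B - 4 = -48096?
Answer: -260191646/142410753 ≈ -1.8271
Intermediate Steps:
B = -48092 (B = 4 - 48096 = -48092)
G(n, k) = 2*n*(127 + k) (G(n, k) = (2*n)*(127 + k) = 2*n*(127 + k))
c = -6847 (c = 3 - 2*(1 + 4)*5*(127 + 10) = 3 - 2*5*5*137 = 3 - 2*25*137 = 3 - 1*6850 = 3 - 6850 = -6847)
B/20799 - 3322/c = -48092/20799 - 3322/(-6847) = -48092*1/20799 - 3322*(-1/6847) = -48092/20799 + 3322/6847 = -260191646/142410753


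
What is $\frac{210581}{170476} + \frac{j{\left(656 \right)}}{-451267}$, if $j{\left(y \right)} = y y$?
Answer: $\frac{21666296191}{76930193092} \approx 0.28164$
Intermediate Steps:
$j{\left(y \right)} = y^{2}$
$\frac{210581}{170476} + \frac{j{\left(656 \right)}}{-451267} = \frac{210581}{170476} + \frac{656^{2}}{-451267} = 210581 \cdot \frac{1}{170476} + 430336 \left(- \frac{1}{451267}\right) = \frac{210581}{170476} - \frac{430336}{451267} = \frac{21666296191}{76930193092}$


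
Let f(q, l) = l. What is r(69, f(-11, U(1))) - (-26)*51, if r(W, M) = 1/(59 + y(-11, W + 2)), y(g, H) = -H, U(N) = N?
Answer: 15911/12 ≈ 1325.9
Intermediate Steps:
r(W, M) = 1/(57 - W) (r(W, M) = 1/(59 - (W + 2)) = 1/(59 - (2 + W)) = 1/(59 + (-2 - W)) = 1/(57 - W))
r(69, f(-11, U(1))) - (-26)*51 = -1/(-57 + 69) - (-26)*51 = -1/12 - 1*(-1326) = -1*1/12 + 1326 = -1/12 + 1326 = 15911/12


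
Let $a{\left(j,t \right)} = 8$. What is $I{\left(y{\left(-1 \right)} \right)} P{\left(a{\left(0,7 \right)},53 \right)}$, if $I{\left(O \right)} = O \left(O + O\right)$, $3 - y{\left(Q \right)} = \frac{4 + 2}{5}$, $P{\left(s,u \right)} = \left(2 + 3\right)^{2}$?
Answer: $162$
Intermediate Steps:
$P{\left(s,u \right)} = 25$ ($P{\left(s,u \right)} = 5^{2} = 25$)
$y{\left(Q \right)} = \frac{9}{5}$ ($y{\left(Q \right)} = 3 - \frac{4 + 2}{5} = 3 - 6 \cdot \frac{1}{5} = 3 - \frac{6}{5} = \frac{9}{5}$)
$I{\left(O \right)} = 2 O^{2}$ ($I{\left(O \right)} = O 2 O = 2 O^{2}$)
$I{\left(y{\left(-1 \right)} \right)} P{\left(a{\left(0,7 \right)},53 \right)} = 2 \left(\frac{9}{5}\right)^{2} \cdot 25 = 2 \cdot \frac{81}{25} \cdot 25 = \frac{162}{25} \cdot 25 = 162$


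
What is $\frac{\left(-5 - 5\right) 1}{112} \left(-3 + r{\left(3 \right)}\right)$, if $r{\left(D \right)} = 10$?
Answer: $- \frac{5}{8} \approx -0.625$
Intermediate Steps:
$\frac{\left(-5 - 5\right) 1}{112} \left(-3 + r{\left(3 \right)}\right) = \frac{\left(-5 - 5\right) 1}{112} \left(-3 + 10\right) = \left(-10\right) 1 \cdot \frac{1}{112} \cdot 7 = \left(-10\right) \frac{1}{112} \cdot 7 = \left(- \frac{5}{56}\right) 7 = - \frac{5}{8}$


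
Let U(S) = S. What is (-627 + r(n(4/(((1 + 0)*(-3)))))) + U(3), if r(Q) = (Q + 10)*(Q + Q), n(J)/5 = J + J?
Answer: -4816/9 ≈ -535.11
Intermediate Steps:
n(J) = 10*J (n(J) = 5*(J + J) = 5*(2*J) = 10*J)
r(Q) = 2*Q*(10 + Q) (r(Q) = (10 + Q)*(2*Q) = 2*Q*(10 + Q))
(-627 + r(n(4/(((1 + 0)*(-3)))))) + U(3) = (-627 + 2*(10*(4/(((1 + 0)*(-3)))))*(10 + 10*(4/(((1 + 0)*(-3)))))) + 3 = (-627 + 2*(10*(4/((1*(-3)))))*(10 + 10*(4/((1*(-3)))))) + 3 = (-627 + 2*(10*(4/(-3)))*(10 + 10*(4/(-3)))) + 3 = (-627 + 2*(10*(4*(-⅓)))*(10 + 10*(4*(-⅓)))) + 3 = (-627 + 2*(10*(-4/3))*(10 + 10*(-4/3))) + 3 = (-627 + 2*(-40/3)*(10 - 40/3)) + 3 = (-627 + 2*(-40/3)*(-10/3)) + 3 = (-627 + 800/9) + 3 = -4843/9 + 3 = -4816/9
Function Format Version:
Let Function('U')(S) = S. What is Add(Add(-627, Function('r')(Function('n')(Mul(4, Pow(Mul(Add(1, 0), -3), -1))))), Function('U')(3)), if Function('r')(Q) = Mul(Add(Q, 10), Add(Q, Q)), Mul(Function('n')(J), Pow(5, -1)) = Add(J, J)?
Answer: Rational(-4816, 9) ≈ -535.11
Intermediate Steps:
Function('n')(J) = Mul(10, J) (Function('n')(J) = Mul(5, Add(J, J)) = Mul(5, Mul(2, J)) = Mul(10, J))
Function('r')(Q) = Mul(2, Q, Add(10, Q)) (Function('r')(Q) = Mul(Add(10, Q), Mul(2, Q)) = Mul(2, Q, Add(10, Q)))
Add(Add(-627, Function('r')(Function('n')(Mul(4, Pow(Mul(Add(1, 0), -3), -1))))), Function('U')(3)) = Add(Add(-627, Mul(2, Mul(10, Mul(4, Pow(Mul(Add(1, 0), -3), -1))), Add(10, Mul(10, Mul(4, Pow(Mul(Add(1, 0), -3), -1)))))), 3) = Add(Add(-627, Mul(2, Mul(10, Mul(4, Pow(Mul(1, -3), -1))), Add(10, Mul(10, Mul(4, Pow(Mul(1, -3), -1)))))), 3) = Add(Add(-627, Mul(2, Mul(10, Mul(4, Pow(-3, -1))), Add(10, Mul(10, Mul(4, Pow(-3, -1)))))), 3) = Add(Add(-627, Mul(2, Mul(10, Mul(4, Rational(-1, 3))), Add(10, Mul(10, Mul(4, Rational(-1, 3)))))), 3) = Add(Add(-627, Mul(2, Mul(10, Rational(-4, 3)), Add(10, Mul(10, Rational(-4, 3))))), 3) = Add(Add(-627, Mul(2, Rational(-40, 3), Add(10, Rational(-40, 3)))), 3) = Add(Add(-627, Mul(2, Rational(-40, 3), Rational(-10, 3))), 3) = Add(Add(-627, Rational(800, 9)), 3) = Add(Rational(-4843, 9), 3) = Rational(-4816, 9)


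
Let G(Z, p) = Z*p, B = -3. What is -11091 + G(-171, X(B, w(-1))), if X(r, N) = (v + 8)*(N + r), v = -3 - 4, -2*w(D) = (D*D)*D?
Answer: -21327/2 ≈ -10664.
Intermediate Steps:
w(D) = -D³/2 (w(D) = -D*D*D/2 = -D²*D/2 = -D³/2)
v = -7
X(r, N) = N + r (X(r, N) = (-7 + 8)*(N + r) = 1*(N + r) = N + r)
-11091 + G(-171, X(B, w(-1))) = -11091 - 171*(-½*(-1)³ - 3) = -11091 - 171*(-½*(-1) - 3) = -11091 - 171*(½ - 3) = -11091 - 171*(-5/2) = -11091 + 855/2 = -21327/2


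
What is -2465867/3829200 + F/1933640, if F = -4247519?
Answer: -525817470517/185107357200 ≈ -2.8406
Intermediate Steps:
-2465867/3829200 + F/1933640 = -2465867/3829200 - 4247519/1933640 = -525817470517/185107357200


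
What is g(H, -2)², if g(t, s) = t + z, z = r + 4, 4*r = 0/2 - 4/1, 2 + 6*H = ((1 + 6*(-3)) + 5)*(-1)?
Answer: 196/9 ≈ 21.778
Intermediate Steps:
H = 5/3 (H = -⅓ + (((1 + 6*(-3)) + 5)*(-1))/6 = -⅓ + (((1 - 18) + 5)*(-1))/6 = -⅓ + ((-17 + 5)*(-1))/6 = -⅓ + (-12*(-1))/6 = -⅓ + (⅙)*12 = -⅓ + 2 = 5/3 ≈ 1.6667)
r = -1 (r = (0/2 - 4/1)/4 = (0*(½) - 4*1)/4 = (0 - 4)/4 = (¼)*(-4) = -1)
z = 3 (z = -1 + 4 = 3)
g(t, s) = 3 + t (g(t, s) = t + 3 = 3 + t)
g(H, -2)² = (3 + 5/3)² = (14/3)² = 196/9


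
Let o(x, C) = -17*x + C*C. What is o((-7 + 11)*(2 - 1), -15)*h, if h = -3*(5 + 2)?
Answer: -3297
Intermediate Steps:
o(x, C) = C² - 17*x (o(x, C) = -17*x + C² = C² - 17*x)
h = -21 (h = -3*7 = -21)
o((-7 + 11)*(2 - 1), -15)*h = ((-15)² - 17*(-7 + 11)*(2 - 1))*(-21) = (225 - 68)*(-21) = 157*(-21) = -3297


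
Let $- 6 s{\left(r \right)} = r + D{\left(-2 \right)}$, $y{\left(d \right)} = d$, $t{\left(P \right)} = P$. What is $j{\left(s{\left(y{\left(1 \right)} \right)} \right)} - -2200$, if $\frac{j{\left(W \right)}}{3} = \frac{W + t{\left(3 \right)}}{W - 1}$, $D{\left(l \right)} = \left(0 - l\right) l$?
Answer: $2179$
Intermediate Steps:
$D{\left(l \right)} = - l^{2}$ ($D{\left(l \right)} = - l l = - l^{2}$)
$s{\left(r \right)} = \frac{2}{3} - \frac{r}{6}$ ($s{\left(r \right)} = - \frac{r - \left(-2\right)^{2}}{6} = - \frac{r - 4}{6} = - \frac{-4 + r}{6} = \frac{2}{3} - \frac{r}{6}$)
$j{\left(W \right)} = \frac{3 \left(3 + W\right)}{-1 + W}$ ($j{\left(W \right)} = 3 \frac{W + 3}{W - 1} = 3 \frac{3 + W}{-1 + W} = \frac{3 \left(3 + W\right)}{-1 + W}$)
$j{\left(s{\left(y{\left(1 \right)} \right)} \right)} - -2200 = \frac{3 \left(3 + \left(\frac{2}{3} - \frac{1}{6}\right)\right)}{-1 + \left(\frac{2}{3} - \frac{1}{6}\right)} - -2200 = \frac{3 \left(3 + \left(\frac{2}{3} - \frac{1}{6}\right)\right)}{-1 + \left(\frac{2}{3} - \frac{1}{6}\right)} + 2200 = \frac{3 \left(3 + \frac{1}{2}\right)}{-1 + \frac{1}{2}} + 2200 = 3 \frac{1}{- \frac{1}{2}} \cdot \frac{7}{2} + 2200 = 3 \left(-2\right) \frac{7}{2} + 2200 = -21 + 2200 = 2179$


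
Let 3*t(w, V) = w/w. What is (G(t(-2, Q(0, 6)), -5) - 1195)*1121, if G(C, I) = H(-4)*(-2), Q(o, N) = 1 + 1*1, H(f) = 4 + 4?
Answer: -1357531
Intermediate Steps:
H(f) = 8
Q(o, N) = 2 (Q(o, N) = 1 + 1 = 2)
t(w, V) = ⅓ (t(w, V) = (w/w)/3 = (⅓)*1 = ⅓)
G(C, I) = -16 (G(C, I) = 8*(-2) = -16)
(G(t(-2, Q(0, 6)), -5) - 1195)*1121 = (-16 - 1195)*1121 = -1211*1121 = -1357531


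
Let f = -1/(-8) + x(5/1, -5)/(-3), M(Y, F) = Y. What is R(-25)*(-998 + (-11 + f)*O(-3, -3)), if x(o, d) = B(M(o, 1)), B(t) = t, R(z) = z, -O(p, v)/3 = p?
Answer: 222175/8 ≈ 27772.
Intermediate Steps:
O(p, v) = -3*p
x(o, d) = o
f = -37/24 (f = -1/(-8) + (5/1)/(-3) = -1*(-⅛) + (5*1)*(-⅓) = ⅛ + 5*(-⅓) = ⅛ - 5/3 = -37/24 ≈ -1.5417)
R(-25)*(-998 + (-11 + f)*O(-3, -3)) = -25*(-998 + (-11 - 37/24)*(-3*(-3))) = -25*(-998 - 301/24*9) = -25*(-998 - 903/8) = -25*(-8887/8) = 222175/8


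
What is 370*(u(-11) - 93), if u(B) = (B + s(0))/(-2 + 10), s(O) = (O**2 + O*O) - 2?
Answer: -140045/4 ≈ -35011.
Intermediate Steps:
s(O) = -2 + 2*O**2 (s(O) = (O**2 + O**2) - 2 = 2*O**2 - 2 = -2 + 2*O**2)
u(B) = -1/4 + B/8 (u(B) = (B + (-2 + 2*0**2))/(-2 + 10) = (B + (-2 + 2*0))/8 = (B + (-2 + 0))*(1/8) = (B - 2)*(1/8) = (-2 + B)*(1/8) = -1/4 + B/8)
370*(u(-11) - 93) = 370*((-1/4 + (1/8)*(-11)) - 93) = 370*((-1/4 - 11/8) - 93) = 370*(-13/8 - 93) = 370*(-757/8) = -140045/4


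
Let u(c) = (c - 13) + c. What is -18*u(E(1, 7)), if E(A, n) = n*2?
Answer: -270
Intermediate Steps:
E(A, n) = 2*n
u(c) = -13 + 2*c (u(c) = (-13 + c) + c = -13 + 2*c)
-18*u(E(1, 7)) = -18*(-13 + 2*(2*7)) = -18*(-13 + 2*14) = -18*(-13 + 28) = -18*15 = -270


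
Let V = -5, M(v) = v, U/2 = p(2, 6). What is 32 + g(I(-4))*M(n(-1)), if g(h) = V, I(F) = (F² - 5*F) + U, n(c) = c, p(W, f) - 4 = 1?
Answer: 37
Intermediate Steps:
p(W, f) = 5 (p(W, f) = 4 + 1 = 5)
U = 10 (U = 2*5 = 10)
I(F) = 10 + F² - 5*F (I(F) = (F² - 5*F) + 10 = 10 + F² - 5*F)
g(h) = -5
32 + g(I(-4))*M(n(-1)) = 32 - 5*(-1) = 32 + 5 = 37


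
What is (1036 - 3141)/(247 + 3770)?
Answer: -2105/4017 ≈ -0.52402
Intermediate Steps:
(1036 - 3141)/(247 + 3770) = -2105/4017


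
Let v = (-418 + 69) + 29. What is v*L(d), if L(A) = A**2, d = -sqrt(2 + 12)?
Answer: -4480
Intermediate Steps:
d = -sqrt(14) ≈ -3.7417
v = -320 (v = -349 + 29 = -320)
v*L(d) = -320*(-sqrt(14))**2 = -320*14 = -4480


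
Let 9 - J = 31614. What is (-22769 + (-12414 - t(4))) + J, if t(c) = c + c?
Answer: -66796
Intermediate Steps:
t(c) = 2*c
J = -31605 (J = 9 - 1*31614 = 9 - 31614 = -31605)
(-22769 + (-12414 - t(4))) + J = (-22769 + (-12414 - 2*4)) - 31605 = (-22769 + (-12414 - 1*8)) - 31605 = (-22769 + (-12414 - 8)) - 31605 = (-22769 - 12422) - 31605 = -35191 - 31605 = -66796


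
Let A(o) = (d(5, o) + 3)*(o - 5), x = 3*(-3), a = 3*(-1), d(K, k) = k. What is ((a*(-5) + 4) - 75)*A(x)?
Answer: -4704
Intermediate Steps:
a = -3
x = -9
A(o) = (-5 + o)*(3 + o) (A(o) = (o + 3)*(o - 5) = (3 + o)*(-5 + o) = (-5 + o)*(3 + o))
((a*(-5) + 4) - 75)*A(x) = ((-3*(-5) + 4) - 75)*(-15 + (-9)² - 2*(-9)) = ((15 + 4) - 75)*(-15 + 81 + 18) = (19 - 75)*84 = -56*84 = -4704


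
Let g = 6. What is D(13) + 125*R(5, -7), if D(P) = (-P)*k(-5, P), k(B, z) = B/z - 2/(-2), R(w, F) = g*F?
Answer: -5258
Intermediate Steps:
R(w, F) = 6*F
k(B, z) = 1 + B/z (k(B, z) = B/z - 2*(-½) = B/z + 1 = 1 + B/z)
D(P) = 5 - P (D(P) = (-P)*((-5 + P)/P) = 5 - P)
D(13) + 125*R(5, -7) = (5 - 1*13) + 125*(6*(-7)) = (5 - 13) + 125*(-42) = -8 - 5250 = -5258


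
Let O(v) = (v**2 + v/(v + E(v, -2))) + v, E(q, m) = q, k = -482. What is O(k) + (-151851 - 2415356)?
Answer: -4670729/2 ≈ -2.3354e+6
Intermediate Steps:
O(v) = 1/2 + v + v**2 (O(v) = (v**2 + v/(v + v)) + v = (v**2 + v/((2*v))) + v = (v**2 + (1/(2*v))*v) + v = (v**2 + 1/2) + v = (1/2 + v**2) + v = 1/2 + v + v**2)
O(k) + (-151851 - 2415356) = (1/2 - 482 + (-482)**2) + (-151851 - 2415356) = (1/2 - 482 + 232324) - 2567207 = 463685/2 - 2567207 = -4670729/2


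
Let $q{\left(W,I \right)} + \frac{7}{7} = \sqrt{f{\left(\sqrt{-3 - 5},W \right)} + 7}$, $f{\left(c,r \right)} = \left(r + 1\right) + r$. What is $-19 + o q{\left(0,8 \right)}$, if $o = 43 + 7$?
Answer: $-69 + 100 \sqrt{2} \approx 72.421$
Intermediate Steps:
$f{\left(c,r \right)} = 1 + 2 r$ ($f{\left(c,r \right)} = \left(1 + r\right) + r = 1 + 2 r$)
$q{\left(W,I \right)} = -1 + \sqrt{8 + 2 W}$ ($q{\left(W,I \right)} = -1 + \sqrt{\left(1 + 2 W\right) + 7} = -1 + \sqrt{8 + 2 W}$)
$o = 50$
$-19 + o q{\left(0,8 \right)} = -19 + 50 \left(-1 + \sqrt{8 + 2 \cdot 0}\right) = -19 + 50 \left(-1 + \sqrt{8 + 0}\right) = -19 + 50 \left(-1 + \sqrt{8}\right) = -19 + 50 \left(-1 + 2 \sqrt{2}\right) = -19 - \left(50 - 100 \sqrt{2}\right) = -69 + 100 \sqrt{2}$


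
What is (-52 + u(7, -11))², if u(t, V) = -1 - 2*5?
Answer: 3969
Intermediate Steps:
u(t, V) = -11 (u(t, V) = -1 - 10 = -11)
(-52 + u(7, -11))² = (-52 - 11)² = (-63)² = 3969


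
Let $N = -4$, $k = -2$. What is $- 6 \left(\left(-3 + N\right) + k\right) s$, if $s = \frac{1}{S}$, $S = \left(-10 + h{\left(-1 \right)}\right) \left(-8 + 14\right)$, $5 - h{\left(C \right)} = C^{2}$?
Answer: $- \frac{3}{2} \approx -1.5$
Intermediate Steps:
$h{\left(C \right)} = 5 - C^{2}$
$S = -36$ ($S = \left(-10 + \left(5 - \left(-1\right)^{2}\right)\right) \left(-8 + 14\right) = \left(-10 + \left(5 - 1\right)\right) 6 = \left(-10 + 4\right) 6 = \left(-6\right) 6 = -36$)
$s = - \frac{1}{36}$ ($s = \frac{1}{-36} = - \frac{1}{36} \approx -0.027778$)
$- 6 \left(\left(-3 + N\right) + k\right) s = - 6 \left(\left(-3 - 4\right) - 2\right) \left(- \frac{1}{36}\right) = - 6 \left(-7 - 2\right) \left(- \frac{1}{36}\right) = \left(-6\right) \left(-9\right) \left(- \frac{1}{36}\right) = 54 \left(- \frac{1}{36}\right) = - \frac{3}{2}$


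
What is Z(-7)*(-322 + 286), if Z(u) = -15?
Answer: 540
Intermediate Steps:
Z(-7)*(-322 + 286) = -15*(-322 + 286) = -15*(-36) = 540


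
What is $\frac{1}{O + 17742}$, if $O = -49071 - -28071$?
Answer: $- \frac{1}{3258} \approx -0.00030694$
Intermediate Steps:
$O = -21000$ ($O = -49071 + 28071 = -21000$)
$\frac{1}{O + 17742} = \frac{1}{-21000 + 17742} = \frac{1}{-3258} = - \frac{1}{3258}$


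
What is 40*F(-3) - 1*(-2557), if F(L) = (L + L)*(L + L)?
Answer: 3997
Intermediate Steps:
F(L) = 4*L² (F(L) = (2*L)*(2*L) = 4*L²)
40*F(-3) - 1*(-2557) = 40*(4*(-3)²) - 1*(-2557) = 40*(4*9) + 2557 = 40*36 + 2557 = 1440 + 2557 = 3997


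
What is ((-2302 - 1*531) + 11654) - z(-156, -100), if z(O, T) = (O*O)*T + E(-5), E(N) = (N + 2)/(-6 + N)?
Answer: 26866628/11 ≈ 2.4424e+6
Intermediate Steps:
E(N) = (2 + N)/(-6 + N)
z(O, T) = 3/11 + T*O² (z(O, T) = (O*O)*T + (2 - 5)/(-6 - 5) = O²*T - 3/(-11) = T*O² - 1/11*(-3) = T*O² + 3/11 = 3/11 + T*O²)
((-2302 - 1*531) + 11654) - z(-156, -100) = ((-2302 - 1*531) + 11654) - (3/11 - 100*(-156)²) = ((-2302 - 531) + 11654) - (3/11 - 100*24336) = (-2833 + 11654) - (3/11 - 2433600) = 8821 - 1*(-26769597/11) = 8821 + 26769597/11 = 26866628/11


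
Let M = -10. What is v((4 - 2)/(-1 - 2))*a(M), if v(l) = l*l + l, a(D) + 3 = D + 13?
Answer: 0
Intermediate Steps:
a(D) = 10 + D (a(D) = -3 + (D + 13) = -3 + (13 + D) = 10 + D)
v(l) = l + l**2 (v(l) = l**2 + l = l + l**2)
v((4 - 2)/(-1 - 2))*a(M) = (((4 - 2)/(-1 - 2))*(1 + (4 - 2)/(-1 - 2)))*(10 - 10) = ((2/(-3))*(1 + 2/(-3)))*0 = ((2*(-1/3))*(1 + 2*(-1/3)))*0 = -2*(1 - 2/3)/3*0 = -2/3*1/3*0 = -2/9*0 = 0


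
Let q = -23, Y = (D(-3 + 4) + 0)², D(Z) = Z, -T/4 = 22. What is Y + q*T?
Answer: 2025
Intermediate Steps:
T = -88 (T = -4*22 = -88)
Y = 1 (Y = ((-3 + 4) + 0)² = (1 + 0)² = 1² = 1)
Y + q*T = 1 - 23*(-88) = 1 + 2024 = 2025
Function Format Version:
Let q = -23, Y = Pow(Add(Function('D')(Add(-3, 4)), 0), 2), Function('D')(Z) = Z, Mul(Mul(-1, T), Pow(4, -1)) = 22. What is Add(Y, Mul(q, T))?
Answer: 2025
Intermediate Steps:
T = -88 (T = Mul(-4, 22) = -88)
Y = 1 (Y = Pow(Add(Add(-3, 4), 0), 2) = Pow(Add(1, 0), 2) = Pow(1, 2) = 1)
Add(Y, Mul(q, T)) = Add(1, Mul(-23, -88)) = Add(1, 2024) = 2025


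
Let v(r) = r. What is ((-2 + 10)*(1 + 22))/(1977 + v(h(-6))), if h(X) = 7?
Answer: 23/248 ≈ 0.092742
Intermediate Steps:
((-2 + 10)*(1 + 22))/(1977 + v(h(-6))) = ((-2 + 10)*(1 + 22))/(1977 + 7) = (8*23)/1984 = (1/1984)*184 = 23/248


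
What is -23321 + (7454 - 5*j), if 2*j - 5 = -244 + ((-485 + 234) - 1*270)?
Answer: -13967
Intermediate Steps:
j = -380 (j = 5/2 + (-244 + ((-485 + 234) - 1*270))/2 = 5/2 + (-244 + (-251 - 270))/2 = 5/2 + (-244 - 521)/2 = 5/2 + (1/2)*(-765) = 5/2 - 765/2 = -380)
-23321 + (7454 - 5*j) = -23321 + (7454 - 5*(-380)) = -23321 + (7454 + 1900) = -23321 + 9354 = -13967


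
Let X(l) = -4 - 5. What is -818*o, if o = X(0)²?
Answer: -66258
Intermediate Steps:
X(l) = -9
o = 81 (o = (-9)² = 81)
-818*o = -818*81 = -66258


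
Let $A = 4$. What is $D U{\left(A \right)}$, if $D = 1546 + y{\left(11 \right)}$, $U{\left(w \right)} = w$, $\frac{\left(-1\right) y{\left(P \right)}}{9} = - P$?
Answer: $6580$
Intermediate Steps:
$y{\left(P \right)} = 9 P$ ($y{\left(P \right)} = - 9 \left(- P\right) = 9 P$)
$D = 1645$ ($D = 1546 + 9 \cdot 11 = 1546 + 99 = 1645$)
$D U{\left(A \right)} = 1645 \cdot 4 = 6580$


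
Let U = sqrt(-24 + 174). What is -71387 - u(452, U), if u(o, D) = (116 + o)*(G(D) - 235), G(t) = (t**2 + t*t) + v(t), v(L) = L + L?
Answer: -108307 - 5680*sqrt(6) ≈ -1.2222e+5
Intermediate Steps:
v(L) = 2*L
G(t) = 2*t + 2*t**2 (G(t) = (t**2 + t*t) + 2*t = (t**2 + t**2) + 2*t = 2*t**2 + 2*t = 2*t + 2*t**2)
U = 5*sqrt(6) (U = sqrt(150) = 5*sqrt(6) ≈ 12.247)
u(o, D) = (-235 + 2*D*(1 + D))*(116 + o) (u(o, D) = (116 + o)*(2*D*(1 + D) - 235) = (116 + o)*(-235 + 2*D*(1 + D)) = (-235 + 2*D*(1 + D))*(116 + o))
-71387 - u(452, U) = -71387 - (-27260 - 235*452 + 232*(5*sqrt(6)) + 232*(5*sqrt(6))**2 + 2*(5*sqrt(6))*452*(1 + 5*sqrt(6))) = -71387 - (-27260 - 106220 + 1160*sqrt(6) + 232*150 + 4520*sqrt(6)*(1 + 5*sqrt(6))) = -71387 - (-27260 - 106220 + 1160*sqrt(6) + 34800 + 4520*sqrt(6)*(1 + 5*sqrt(6))) = -71387 - (-98680 + 1160*sqrt(6) + 4520*sqrt(6)*(1 + 5*sqrt(6))) = -71387 + (98680 - 1160*sqrt(6) - 4520*sqrt(6)*(1 + 5*sqrt(6))) = 27293 - 1160*sqrt(6) - 4520*sqrt(6)*(1 + 5*sqrt(6))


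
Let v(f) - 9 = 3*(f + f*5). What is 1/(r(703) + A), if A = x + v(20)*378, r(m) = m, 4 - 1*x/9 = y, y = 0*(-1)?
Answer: 1/140221 ≈ 7.1316e-6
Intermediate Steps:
y = 0
x = 36 (x = 36 - 9*0 = 36 + 0 = 36)
v(f) = 9 + 18*f (v(f) = 9 + 3*(f + f*5) = 9 + 3*(f + 5*f) = 9 + 3*(6*f) = 9 + 18*f)
A = 139518 (A = 36 + (9 + 18*20)*378 = 36 + (9 + 360)*378 = 36 + 369*378 = 36 + 139482 = 139518)
1/(r(703) + A) = 1/(703 + 139518) = 1/140221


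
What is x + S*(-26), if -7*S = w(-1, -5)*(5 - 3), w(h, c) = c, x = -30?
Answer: -470/7 ≈ -67.143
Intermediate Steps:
S = 10/7 (S = -(-5)*(5 - 3)/7 = -(-5)*2/7 = -⅐*(-10) = 10/7 ≈ 1.4286)
x + S*(-26) = -30 + (10/7)*(-26) = -30 - 260/7 = -470/7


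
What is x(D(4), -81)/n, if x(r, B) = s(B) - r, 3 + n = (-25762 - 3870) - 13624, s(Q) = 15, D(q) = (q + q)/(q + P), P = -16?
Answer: -47/129777 ≈ -0.00036216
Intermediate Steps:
D(q) = 2*q/(-16 + q) (D(q) = (q + q)/(q - 16) = (2*q)/(-16 + q) = 2*q/(-16 + q))
n = -43259 (n = -3 + ((-25762 - 3870) - 13624) = -3 + (-29632 - 13624) = -3 - 43256 = -43259)
x(r, B) = 15 - r
x(D(4), -81)/n = (15 - 2*4/(-16 + 4))/(-43259) = (15 - 2*4/(-12))*(-1/43259) = (15 - 2*4*(-1)/12)*(-1/43259) = (15 - 1*(-2/3))*(-1/43259) = (15 + 2/3)*(-1/43259) = (47/3)*(-1/43259) = -47/129777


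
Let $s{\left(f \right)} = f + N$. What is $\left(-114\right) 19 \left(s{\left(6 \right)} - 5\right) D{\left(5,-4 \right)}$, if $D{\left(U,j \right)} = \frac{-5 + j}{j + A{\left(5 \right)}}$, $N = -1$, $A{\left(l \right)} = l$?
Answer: $0$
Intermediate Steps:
$D{\left(U,j \right)} = \frac{-5 + j}{5 + j}$ ($D{\left(U,j \right)} = \frac{-5 + j}{j + 5} = \frac{-5 + j}{5 + j}$)
$s{\left(f \right)} = -1 + f$ ($s{\left(f \right)} = f - 1 = -1 + f$)
$\left(-114\right) 19 \left(s{\left(6 \right)} - 5\right) D{\left(5,-4 \right)} = \left(-114\right) 19 \left(\left(-1 + 6\right) - 5\right) \frac{-5 - 4}{5 - 4} = - 2166 \left(5 - 5\right) 1^{-1} \left(-9\right) = - 2166 \cdot 0 \cdot 1 \left(-9\right) = - 2166 \cdot 0 \left(-9\right) = \left(-2166\right) 0 = 0$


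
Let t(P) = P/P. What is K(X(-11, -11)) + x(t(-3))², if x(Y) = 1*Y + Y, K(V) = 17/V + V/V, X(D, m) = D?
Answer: 38/11 ≈ 3.4545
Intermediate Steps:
t(P) = 1
K(V) = 1 + 17/V (K(V) = 17/V + 1 = 1 + 17/V)
x(Y) = 2*Y (x(Y) = Y + Y = 2*Y)
K(X(-11, -11)) + x(t(-3))² = (17 - 11)/(-11) + (2*1)² = -1/11*6 + 2² = -6/11 + 4 = 38/11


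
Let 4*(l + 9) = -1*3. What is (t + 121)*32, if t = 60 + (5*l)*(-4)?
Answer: 12032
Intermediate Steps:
l = -39/4 (l = -9 + (-1*3)/4 = -9 + (1/4)*(-3) = -9 - 3/4 = -39/4 ≈ -9.7500)
t = 255 (t = 60 + (5*(-39/4))*(-4) = 60 - 195/4*(-4) = 60 + 195 = 255)
(t + 121)*32 = (255 + 121)*32 = 376*32 = 12032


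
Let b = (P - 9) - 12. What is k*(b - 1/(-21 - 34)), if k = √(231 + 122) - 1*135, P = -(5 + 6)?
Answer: 47493/11 - 1759*√353/55 ≈ 3716.7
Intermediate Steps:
P = -11 (P = -1*11 = -11)
b = -32 (b = (-11 - 9) - 12 = -20 - 12 = -32)
k = -135 + √353 (k = √353 - 135 = -135 + √353 ≈ -116.21)
k*(b - 1/(-21 - 34)) = (-135 + √353)*(-32 - 1/(-21 - 34)) = (-135 + √353)*(-32 - 1/(-55)) = (-135 + √353)*(-32 - 1*(-1/55)) = (-135 + √353)*(-32 + 1/55) = (-135 + √353)*(-1759/55) = 47493/11 - 1759*√353/55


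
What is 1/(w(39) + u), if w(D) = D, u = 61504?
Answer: 1/61543 ≈ 1.6249e-5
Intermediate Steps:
1/(w(39) + u) = 1/(39 + 61504) = 1/61543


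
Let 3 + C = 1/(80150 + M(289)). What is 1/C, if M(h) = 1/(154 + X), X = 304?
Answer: -36708701/110125645 ≈ -0.33333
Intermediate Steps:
M(h) = 1/458 (M(h) = 1/(154 + 304) = 1/458)
C = -110125645/36708701 (C = -3 + 1/(80150 + 1/458) = -3 + 1/(36708701/458) = -3 + 458/36708701 = -110125645/36708701 ≈ -3.0000)
1/C = 1/(-110125645/36708701) = -36708701/110125645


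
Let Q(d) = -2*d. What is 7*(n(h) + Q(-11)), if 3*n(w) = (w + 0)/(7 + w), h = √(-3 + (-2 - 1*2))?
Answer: 3703/24 + 7*I*√7/24 ≈ 154.29 + 0.77168*I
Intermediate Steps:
h = I*√7 (h = √(-3 + (-2 - 2)) = √(-3 - 4) = √(-7) = I*√7 ≈ 2.6458*I)
n(w) = w/(3*(7 + w)) (n(w) = ((w + 0)/(7 + w))/3 = (w/(7 + w))/3 = w/(3*(7 + w)))
7*(n(h) + Q(-11)) = 7*((I*√7)/(3*(7 + I*√7)) - 2*(-11)) = 7*(I*√7/(3*(7 + I*√7)) + 22) = 7*(22 + I*√7/(3*(7 + I*√7))) = 154 + 7*I*√7/(3*(7 + I*√7))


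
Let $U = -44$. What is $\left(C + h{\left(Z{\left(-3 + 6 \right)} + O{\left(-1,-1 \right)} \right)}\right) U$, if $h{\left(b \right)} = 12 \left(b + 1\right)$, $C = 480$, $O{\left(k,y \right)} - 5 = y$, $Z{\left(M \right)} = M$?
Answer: $-25344$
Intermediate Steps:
$O{\left(k,y \right)} = 5 + y$
$h{\left(b \right)} = 12 + 12 b$ ($h{\left(b \right)} = 12 \left(1 + b\right) = 12 + 12 b$)
$\left(C + h{\left(Z{\left(-3 + 6 \right)} + O{\left(-1,-1 \right)} \right)}\right) U = \left(480 + \left(12 + 12 \left(\left(-3 + 6\right) + \left(5 - 1\right)\right)\right)\right) \left(-44\right) = \left(480 + \left(12 + 12 \left(3 + 4\right)\right)\right) \left(-44\right) = \left(480 + \left(12 + 12 \cdot 7\right)\right) \left(-44\right) = \left(480 + \left(12 + 84\right)\right) \left(-44\right) = \left(480 + 96\right) \left(-44\right) = 576 \left(-44\right) = -25344$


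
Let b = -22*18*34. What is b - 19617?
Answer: -33081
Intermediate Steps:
b = -13464 (b = -396*34 = -13464)
b - 19617 = -13464 - 19617 = -33081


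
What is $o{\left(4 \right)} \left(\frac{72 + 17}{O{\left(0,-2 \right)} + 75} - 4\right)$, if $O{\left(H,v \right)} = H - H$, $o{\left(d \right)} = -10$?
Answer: $\frac{422}{15} \approx 28.133$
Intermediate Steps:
$O{\left(H,v \right)} = 0$
$o{\left(4 \right)} \left(\frac{72 + 17}{O{\left(0,-2 \right)} + 75} - 4\right) = - 10 \left(\frac{72 + 17}{0 + 75} - 4\right) = - 10 \left(\frac{89}{75} - 4\right) = \left(-10\right) \left(- \frac{211}{75}\right) = \frac{422}{15}$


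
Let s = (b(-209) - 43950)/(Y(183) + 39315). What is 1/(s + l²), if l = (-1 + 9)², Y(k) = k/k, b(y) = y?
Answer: 39316/160994177 ≈ 0.00024421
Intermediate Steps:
Y(k) = 1
l = 64 (l = 8² = 64)
s = -44159/39316 (s = (-209 - 43950)/(1 + 39315) = -44159/39316 ≈ -1.1232)
1/(s + l²) = 1/(-44159/39316 + 64²) = 1/(-44159/39316 + 4096) = 1/(160994177/39316) = 39316/160994177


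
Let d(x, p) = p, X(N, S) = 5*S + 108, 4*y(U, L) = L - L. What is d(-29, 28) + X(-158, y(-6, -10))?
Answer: 136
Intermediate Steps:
y(U, L) = 0 (y(U, L) = (L - L)/4 = (1/4)*0 = 0)
X(N, S) = 108 + 5*S
d(-29, 28) + X(-158, y(-6, -10)) = 28 + (108 + 5*0) = 28 + (108 + 0) = 28 + 108 = 136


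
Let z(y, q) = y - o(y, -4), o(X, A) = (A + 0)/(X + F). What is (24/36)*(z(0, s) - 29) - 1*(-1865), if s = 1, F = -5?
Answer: 27677/15 ≈ 1845.1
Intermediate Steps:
o(X, A) = A/(-5 + X) (o(X, A) = (A + 0)/(X - 5) = A/(-5 + X))
z(y, q) = y + 4/(-5 + y) (z(y, q) = y - (-4)/(-5 + y) = y + 4/(-5 + y))
(24/36)*(z(0, s) - 29) - 1*(-1865) = (24/36)*((4 + 0*(-5 + 0))/(-5 + 0) - 29) - 1*(-1865) = (24*(1/36))*((4 + 0*(-5))/(-5) - 29) + 1865 = 2*(-(4 + 0)/5 - 29)/3 + 1865 = 2*(-1/5*4 - 29)/3 + 1865 = 2*(-4/5 - 29)/3 + 1865 = (2/3)*(-149/5) + 1865 = -298/15 + 1865 = 27677/15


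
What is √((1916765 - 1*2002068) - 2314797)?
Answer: 10*I*√24001 ≈ 1549.2*I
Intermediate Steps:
√((1916765 - 1*2002068) - 2314797) = √((1916765 - 2002068) - 2314797) = √(-85303 - 2314797) = √(-2400100) = 10*I*√24001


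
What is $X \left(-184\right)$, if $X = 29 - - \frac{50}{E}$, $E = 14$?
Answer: $- \frac{41952}{7} \approx -5993.1$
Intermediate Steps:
$X = \frac{228}{7}$ ($X = 29 - - \frac{50}{14} = 29 - \left(-50\right) \frac{1}{14} = 29 - - \frac{25}{7} = 29 + \frac{25}{7} = \frac{228}{7} \approx 32.571$)
$X \left(-184\right) = \frac{228}{7} \left(-184\right) = - \frac{41952}{7}$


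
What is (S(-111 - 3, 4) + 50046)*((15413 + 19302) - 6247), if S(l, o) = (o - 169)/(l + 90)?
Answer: 2849810491/2 ≈ 1.4249e+9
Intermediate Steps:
S(l, o) = (-169 + o)/(90 + l)
(S(-111 - 3, 4) + 50046)*((15413 + 19302) - 6247) = ((-169 + 4)/(90 + (-111 - 3)) + 50046)*((15413 + 19302) - 6247) = (-165/(90 - 114) + 50046)*(34715 - 6247) = (-165/(-24) + 50046)*28468 = (-1/24*(-165) + 50046)*28468 = (55/8 + 50046)*28468 = (400423/8)*28468 = 2849810491/2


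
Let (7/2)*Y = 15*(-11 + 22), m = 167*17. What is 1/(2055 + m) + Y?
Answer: 1615027/34258 ≈ 47.143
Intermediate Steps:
m = 2839
Y = 330/7 (Y = 2*(15*(-11 + 22))/7 = 2*(15*11)/7 = (2/7)*165 = 330/7 ≈ 47.143)
1/(2055 + m) + Y = 1/(2055 + 2839) + 330/7 = 1/4894 + 330/7 = 1615027/34258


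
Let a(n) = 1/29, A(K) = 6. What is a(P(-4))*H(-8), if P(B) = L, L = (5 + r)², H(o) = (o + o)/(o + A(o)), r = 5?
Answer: 8/29 ≈ 0.27586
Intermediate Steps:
H(o) = 2*o/(6 + o) (H(o) = (o + o)/(o + 6) = (2*o)/(6 + o) = 2*o/(6 + o))
L = 100 (L = (5 + 5)² = 10² = 100)
P(B) = 100
a(n) = 1/29
a(P(-4))*H(-8) = (2*(-8)/(6 - 8))/29 = (2*(-8)/(-2))/29 = (2*(-8)*(-½))/29 = (1/29)*8 = 8/29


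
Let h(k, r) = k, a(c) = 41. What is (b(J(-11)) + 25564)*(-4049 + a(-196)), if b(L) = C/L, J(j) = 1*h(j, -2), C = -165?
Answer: -102520632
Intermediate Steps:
J(j) = j (J(j) = 1*j = j)
b(L) = -165/L
(b(J(-11)) + 25564)*(-4049 + a(-196)) = (-165/(-11) + 25564)*(-4049 + 41) = (-165*(-1/11) + 25564)*(-4008) = (15 + 25564)*(-4008) = 25579*(-4008) = -102520632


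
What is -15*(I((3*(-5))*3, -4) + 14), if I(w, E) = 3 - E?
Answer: -315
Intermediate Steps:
-15*(I((3*(-5))*3, -4) + 14) = -15*((3 - 1*(-4)) + 14) = -15*((3 + 4) + 14) = -15*(7 + 14) = -15*21 = -315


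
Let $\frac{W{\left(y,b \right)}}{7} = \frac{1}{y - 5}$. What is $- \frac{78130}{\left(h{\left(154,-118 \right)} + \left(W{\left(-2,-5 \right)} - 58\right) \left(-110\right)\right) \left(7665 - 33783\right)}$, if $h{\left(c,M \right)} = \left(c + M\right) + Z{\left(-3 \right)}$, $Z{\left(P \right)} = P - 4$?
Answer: $\frac{39065}{85131621} \approx 0.00045888$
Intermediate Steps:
$Z{\left(P \right)} = -4 + P$
$W{\left(y,b \right)} = \frac{7}{-5 + y}$ ($W{\left(y,b \right)} = \frac{7}{y - 5} = \frac{7}{-5 + y}$)
$h{\left(c,M \right)} = -7 + M + c$ ($h{\left(c,M \right)} = \left(c + M\right) - 7 = \left(M + c\right) - 7 = -7 + M + c$)
$- \frac{78130}{\left(h{\left(154,-118 \right)} + \left(W{\left(-2,-5 \right)} - 58\right) \left(-110\right)\right) \left(7665 - 33783\right)} = - \frac{78130}{\left(\left(-7 - 118 + 154\right) + \left(\frac{7}{-5 - 2} - 58\right) \left(-110\right)\right) \left(7665 - 33783\right)} = - \frac{78130}{\left(29 + \left(\frac{7}{-7} - 58\right) \left(-110\right)\right) \left(-26118\right)} = - \frac{78130}{\left(29 + \left(7 \left(- \frac{1}{7}\right) - 58\right) \left(-110\right)\right) \left(-26118\right)} = - \frac{78130}{\left(29 + \left(-1 - 58\right) \left(-110\right)\right) \left(-26118\right)} = - \frac{78130}{\left(29 - -6490\right) \left(-26118\right)} = - \frac{78130}{\left(29 + 6490\right) \left(-26118\right)} = - \frac{78130}{6519 \left(-26118\right)} = - \frac{78130}{-170263242} = \left(-78130\right) \left(- \frac{1}{170263242}\right) = \frac{39065}{85131621}$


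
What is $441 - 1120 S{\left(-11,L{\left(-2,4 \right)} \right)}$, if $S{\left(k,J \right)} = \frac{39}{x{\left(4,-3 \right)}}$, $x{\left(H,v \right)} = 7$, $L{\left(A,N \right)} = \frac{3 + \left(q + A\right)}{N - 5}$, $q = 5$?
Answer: $-5799$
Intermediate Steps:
$L{\left(A,N \right)} = \frac{8 + A}{-5 + N}$ ($L{\left(A,N \right)} = \frac{3 + \left(5 + A\right)}{N - 5} = \frac{8 + A}{-5 + N}$)
$S{\left(k,J \right)} = \frac{39}{7}$
$441 - 1120 S{\left(-11,L{\left(-2,4 \right)} \right)} = 441 - 6240 = -5799$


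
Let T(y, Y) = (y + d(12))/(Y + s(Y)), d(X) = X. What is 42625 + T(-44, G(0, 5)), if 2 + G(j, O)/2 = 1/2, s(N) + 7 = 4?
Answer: 127891/3 ≈ 42630.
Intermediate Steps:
s(N) = -3 (s(N) = -7 + 4 = -3)
G(j, O) = -3 (G(j, O) = -4 + 2/2 = -4 + 2*(½) = -4 + 1 = -3)
T(y, Y) = (12 + y)/(-3 + Y) (T(y, Y) = (y + 12)/(Y - 3) = (12 + y)/(-3 + Y))
42625 + T(-44, G(0, 5)) = 42625 + (12 - 44)/(-3 - 3) = 42625 - 32/(-6) = 42625 - ⅙*(-32) = 42625 + 16/3 = 127891/3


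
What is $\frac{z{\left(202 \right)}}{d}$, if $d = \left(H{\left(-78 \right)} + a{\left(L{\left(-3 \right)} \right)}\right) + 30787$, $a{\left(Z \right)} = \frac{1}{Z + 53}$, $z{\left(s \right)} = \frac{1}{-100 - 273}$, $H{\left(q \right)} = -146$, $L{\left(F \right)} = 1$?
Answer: $- \frac{54}{617171395} \approx -8.7496 \cdot 10^{-8}$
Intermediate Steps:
$z{\left(s \right)} = - \frac{1}{373}$ ($z{\left(s \right)} = \frac{1}{-373} = - \frac{1}{373}$)
$a{\left(Z \right)} = \frac{1}{53 + Z}$
$d = \frac{1654615}{54}$ ($d = \left(-146 + \frac{1}{53 + 1}\right) + 30787 = \left(-146 + \frac{1}{54}\right) + 30787 = - \frac{7883}{54} + 30787 = \frac{1654615}{54} \approx 30641.0$)
$\frac{z{\left(202 \right)}}{d} = - \frac{1}{373 \cdot \frac{1654615}{54}} = \left(- \frac{1}{373}\right) \frac{54}{1654615} = - \frac{54}{617171395}$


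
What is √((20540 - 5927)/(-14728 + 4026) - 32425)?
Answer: I*√3713882558026/10702 ≈ 180.07*I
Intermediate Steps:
√((20540 - 5927)/(-14728 + 4026) - 32425) = √(14613/(-10702) - 32425) = √(14613*(-1/10702) - 32425) = √(-14613/10702 - 32425) = √(-347026963/10702) = I*√3713882558026/10702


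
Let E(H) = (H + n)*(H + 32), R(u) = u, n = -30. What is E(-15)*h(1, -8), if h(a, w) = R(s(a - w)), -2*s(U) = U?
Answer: 6885/2 ≈ 3442.5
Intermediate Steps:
s(U) = -U/2
h(a, w) = w/2 - a/2 (h(a, w) = -(a - w)/2 = w/2 - a/2)
E(H) = (-30 + H)*(32 + H) (E(H) = (H - 30)*(H + 32) = (-30 + H)*(32 + H))
E(-15)*h(1, -8) = (-960 + (-15)² + 2*(-15))*((½)*(-8) - ½*1) = (-960 + 225 - 30)*(-4 - ½) = -765*(-9/2) = 6885/2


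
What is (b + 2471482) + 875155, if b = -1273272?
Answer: 2073365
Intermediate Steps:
(b + 2471482) + 875155 = (-1273272 + 2471482) + 875155 = 1198210 + 875155 = 2073365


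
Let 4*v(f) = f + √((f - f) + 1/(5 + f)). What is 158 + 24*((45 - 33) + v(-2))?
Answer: 434 + 2*√3 ≈ 437.46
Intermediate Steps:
v(f) = f/4 + √(1/(5 + f))/4 (v(f) = (f + √((f - f) + 1/(5 + f)))/4 = (f + √(0 + 1/(5 + f)))/4 = (f + √(1/(5 + f)))/4 = f/4 + √(1/(5 + f))/4)
158 + 24*((45 - 33) + v(-2)) = 158 + 24*((45 - 33) + ((¼)*(-2) + √(1/(5 - 2))/4)) = 158 + 24*(12 + (-½ + √(1/3)/4)) = 158 + 24*(12 + (-½ + √(⅓)/4)) = 158 + 24*(12 + (-½ + (√3/3)/4)) = 158 + 24*(12 + (-½ + √3/12)) = 158 + 24*(23/2 + √3/12) = 158 + (276 + 2*√3) = 434 + 2*√3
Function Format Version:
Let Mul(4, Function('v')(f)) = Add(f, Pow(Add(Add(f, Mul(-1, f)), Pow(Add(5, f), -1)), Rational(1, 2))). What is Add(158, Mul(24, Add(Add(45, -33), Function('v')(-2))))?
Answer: Add(434, Mul(2, Pow(3, Rational(1, 2)))) ≈ 437.46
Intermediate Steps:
Function('v')(f) = Add(Mul(Rational(1, 4), f), Mul(Rational(1, 4), Pow(Pow(Add(5, f), -1), Rational(1, 2)))) (Function('v')(f) = Mul(Rational(1, 4), Add(f, Pow(Add(Add(f, Mul(-1, f)), Pow(Add(5, f), -1)), Rational(1, 2)))) = Mul(Rational(1, 4), Add(f, Pow(Add(0, Pow(Add(5, f), -1)), Rational(1, 2)))) = Mul(Rational(1, 4), Add(f, Pow(Pow(Add(5, f), -1), Rational(1, 2)))) = Add(Mul(Rational(1, 4), f), Mul(Rational(1, 4), Pow(Pow(Add(5, f), -1), Rational(1, 2)))))
Add(158, Mul(24, Add(Add(45, -33), Function('v')(-2)))) = Add(158, Mul(24, Add(Add(45, -33), Add(Mul(Rational(1, 4), -2), Mul(Rational(1, 4), Pow(Pow(Add(5, -2), -1), Rational(1, 2))))))) = Add(158, Mul(24, Add(12, Add(Rational(-1, 2), Mul(Rational(1, 4), Pow(Pow(3, -1), Rational(1, 2))))))) = Add(158, Mul(24, Add(12, Add(Rational(-1, 2), Mul(Rational(1, 4), Pow(Rational(1, 3), Rational(1, 2))))))) = Add(158, Mul(24, Add(12, Add(Rational(-1, 2), Mul(Rational(1, 4), Mul(Rational(1, 3), Pow(3, Rational(1, 2)))))))) = Add(158, Mul(24, Add(12, Add(Rational(-1, 2), Mul(Rational(1, 12), Pow(3, Rational(1, 2))))))) = Add(158, Mul(24, Add(Rational(23, 2), Mul(Rational(1, 12), Pow(3, Rational(1, 2)))))) = Add(158, Add(276, Mul(2, Pow(3, Rational(1, 2))))) = Add(434, Mul(2, Pow(3, Rational(1, 2))))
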